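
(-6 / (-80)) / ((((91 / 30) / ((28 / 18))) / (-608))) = -304 / 13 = -23.38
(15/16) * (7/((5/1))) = 21/16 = 1.31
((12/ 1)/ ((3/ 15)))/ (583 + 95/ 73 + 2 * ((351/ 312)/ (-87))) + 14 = 4651674/ 329843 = 14.10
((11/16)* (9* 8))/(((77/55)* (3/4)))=330/7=47.14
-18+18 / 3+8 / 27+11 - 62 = -1693 / 27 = -62.70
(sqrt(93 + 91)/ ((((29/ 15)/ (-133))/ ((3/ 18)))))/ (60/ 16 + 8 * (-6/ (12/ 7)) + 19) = 29.62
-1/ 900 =-0.00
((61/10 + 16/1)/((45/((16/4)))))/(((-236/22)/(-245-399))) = 1565564/13275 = 117.93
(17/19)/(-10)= -17/190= -0.09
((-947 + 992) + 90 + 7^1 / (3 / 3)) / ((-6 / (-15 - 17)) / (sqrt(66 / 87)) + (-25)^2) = 0.23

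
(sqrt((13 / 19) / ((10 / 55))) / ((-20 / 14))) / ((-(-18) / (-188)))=329 *sqrt(5434) / 1710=14.18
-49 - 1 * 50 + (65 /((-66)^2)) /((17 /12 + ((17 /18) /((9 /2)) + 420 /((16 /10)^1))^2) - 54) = -21680654102451 /218996506564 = -99.00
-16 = -16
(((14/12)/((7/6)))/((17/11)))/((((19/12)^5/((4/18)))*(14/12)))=3649536/294655781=0.01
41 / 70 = 0.59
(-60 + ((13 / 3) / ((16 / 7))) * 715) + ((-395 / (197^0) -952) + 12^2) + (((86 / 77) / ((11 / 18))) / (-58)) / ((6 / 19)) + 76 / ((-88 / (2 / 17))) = 92.32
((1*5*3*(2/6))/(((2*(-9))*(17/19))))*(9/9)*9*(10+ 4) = -665/17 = -39.12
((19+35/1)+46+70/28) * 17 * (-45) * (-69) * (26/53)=140672025/53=2654189.15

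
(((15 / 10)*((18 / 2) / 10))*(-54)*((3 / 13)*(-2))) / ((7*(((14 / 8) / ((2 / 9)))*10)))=972 / 15925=0.06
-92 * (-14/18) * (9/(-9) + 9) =5152/9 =572.44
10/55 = 2/11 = 0.18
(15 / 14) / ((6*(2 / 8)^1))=5 / 7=0.71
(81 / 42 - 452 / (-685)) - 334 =-3178237 / 9590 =-331.41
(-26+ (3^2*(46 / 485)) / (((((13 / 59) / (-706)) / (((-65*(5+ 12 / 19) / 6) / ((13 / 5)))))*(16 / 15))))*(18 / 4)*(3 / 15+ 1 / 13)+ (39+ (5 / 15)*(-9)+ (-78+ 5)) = 933262244183 / 12458680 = 74908.60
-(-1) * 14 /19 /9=14 /171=0.08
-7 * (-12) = 84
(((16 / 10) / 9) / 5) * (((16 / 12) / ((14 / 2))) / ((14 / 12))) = 64 / 11025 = 0.01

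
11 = 11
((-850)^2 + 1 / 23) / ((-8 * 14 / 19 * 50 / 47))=-14839428393 / 128800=-115212.95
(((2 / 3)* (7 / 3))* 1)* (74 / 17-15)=-2534 / 153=-16.56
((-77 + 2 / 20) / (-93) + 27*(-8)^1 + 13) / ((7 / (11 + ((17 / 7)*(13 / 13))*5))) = -5076567 / 7595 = -668.41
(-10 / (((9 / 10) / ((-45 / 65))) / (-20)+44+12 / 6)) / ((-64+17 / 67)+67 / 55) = 460625 / 132676413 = 0.00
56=56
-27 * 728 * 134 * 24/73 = -63213696/73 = -865941.04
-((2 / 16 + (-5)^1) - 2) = 55 / 8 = 6.88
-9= -9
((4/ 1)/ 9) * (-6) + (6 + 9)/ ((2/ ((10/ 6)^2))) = 109/ 6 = 18.17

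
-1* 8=-8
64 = 64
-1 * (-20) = 20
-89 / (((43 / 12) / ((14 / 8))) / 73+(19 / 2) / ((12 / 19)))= -5.91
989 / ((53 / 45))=44505 / 53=839.72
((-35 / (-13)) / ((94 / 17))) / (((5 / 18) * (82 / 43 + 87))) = 46053 / 2335853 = 0.02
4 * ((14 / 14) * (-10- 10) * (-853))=68240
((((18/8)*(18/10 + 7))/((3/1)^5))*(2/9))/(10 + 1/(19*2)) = 836/462915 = 0.00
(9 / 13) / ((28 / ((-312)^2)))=16848 / 7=2406.86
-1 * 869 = -869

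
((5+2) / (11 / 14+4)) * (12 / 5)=1176 / 335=3.51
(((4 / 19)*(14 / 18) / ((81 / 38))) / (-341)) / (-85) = 56 / 21130065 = 0.00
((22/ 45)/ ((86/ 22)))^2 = 58564/ 3744225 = 0.02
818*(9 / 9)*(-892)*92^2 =-6175808384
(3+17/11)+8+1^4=149/11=13.55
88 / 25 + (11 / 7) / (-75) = 1837 / 525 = 3.50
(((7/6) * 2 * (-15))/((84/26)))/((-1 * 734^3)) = 65/2372681424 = 0.00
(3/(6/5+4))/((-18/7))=-35/156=-0.22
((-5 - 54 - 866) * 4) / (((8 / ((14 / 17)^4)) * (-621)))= 17767400 / 51866541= 0.34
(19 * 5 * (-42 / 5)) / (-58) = 13.76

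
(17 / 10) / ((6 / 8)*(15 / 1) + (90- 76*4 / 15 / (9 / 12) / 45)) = 13770 / 815261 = 0.02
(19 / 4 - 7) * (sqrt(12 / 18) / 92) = -3 * sqrt(6) / 368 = -0.02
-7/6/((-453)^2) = -7/1231254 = -0.00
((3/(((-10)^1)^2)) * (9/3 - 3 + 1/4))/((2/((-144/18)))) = -3/100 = -0.03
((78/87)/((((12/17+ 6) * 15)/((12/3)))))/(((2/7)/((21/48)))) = 0.05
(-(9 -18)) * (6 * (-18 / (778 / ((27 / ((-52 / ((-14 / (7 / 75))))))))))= -492075 / 5057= -97.31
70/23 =3.04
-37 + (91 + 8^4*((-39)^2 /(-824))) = -7506.70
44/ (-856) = -0.05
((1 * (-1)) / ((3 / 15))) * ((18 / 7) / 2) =-45 / 7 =-6.43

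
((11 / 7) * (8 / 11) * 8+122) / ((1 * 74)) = 459 / 259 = 1.77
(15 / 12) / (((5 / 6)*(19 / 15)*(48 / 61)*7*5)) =183 / 4256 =0.04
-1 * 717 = -717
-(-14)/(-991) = -14/991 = -0.01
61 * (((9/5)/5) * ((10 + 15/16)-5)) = 10431/80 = 130.39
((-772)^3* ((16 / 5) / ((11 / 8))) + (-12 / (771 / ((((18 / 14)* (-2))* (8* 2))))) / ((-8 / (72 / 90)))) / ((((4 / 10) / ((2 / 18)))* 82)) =-26487016537648 / 7302141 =-3627294.59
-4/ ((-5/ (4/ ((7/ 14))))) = 32/ 5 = 6.40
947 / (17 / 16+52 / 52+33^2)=0.87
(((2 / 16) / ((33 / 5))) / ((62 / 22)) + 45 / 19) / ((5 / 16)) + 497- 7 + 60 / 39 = 11465720 / 22971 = 499.14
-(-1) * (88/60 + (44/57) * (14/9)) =6842/2565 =2.67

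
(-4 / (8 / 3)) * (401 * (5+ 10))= -18045 / 2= -9022.50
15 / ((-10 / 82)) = -123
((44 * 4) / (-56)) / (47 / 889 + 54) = -2794 / 48053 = -0.06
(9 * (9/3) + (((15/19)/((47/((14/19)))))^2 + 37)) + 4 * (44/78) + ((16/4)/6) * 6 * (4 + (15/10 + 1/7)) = 6981079947550/78590991297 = 88.83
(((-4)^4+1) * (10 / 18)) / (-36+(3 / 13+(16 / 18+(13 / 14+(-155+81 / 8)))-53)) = -935480 / 1518929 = -0.62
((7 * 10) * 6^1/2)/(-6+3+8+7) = 35/2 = 17.50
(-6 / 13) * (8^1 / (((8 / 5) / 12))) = -360 / 13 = -27.69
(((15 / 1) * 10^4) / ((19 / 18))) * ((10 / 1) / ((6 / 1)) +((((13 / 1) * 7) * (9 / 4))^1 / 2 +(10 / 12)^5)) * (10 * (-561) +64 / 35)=-99633914848750 / 1197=-83236353257.10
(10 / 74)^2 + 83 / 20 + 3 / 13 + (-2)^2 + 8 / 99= 298813069 / 35238060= 8.48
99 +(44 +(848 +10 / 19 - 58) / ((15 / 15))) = 17737 / 19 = 933.53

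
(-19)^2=361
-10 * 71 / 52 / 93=-355 / 2418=-0.15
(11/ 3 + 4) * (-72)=-552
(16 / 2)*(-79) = -632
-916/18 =-458/9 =-50.89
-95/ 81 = -1.17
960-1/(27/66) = 8618/9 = 957.56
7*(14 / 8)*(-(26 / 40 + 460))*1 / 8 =-451437 / 640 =-705.37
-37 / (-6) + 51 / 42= 155 / 21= 7.38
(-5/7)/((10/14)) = -1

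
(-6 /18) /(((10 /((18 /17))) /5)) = -3 /17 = -0.18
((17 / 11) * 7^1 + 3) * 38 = 5776 / 11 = 525.09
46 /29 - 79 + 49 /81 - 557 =-1488817 /2349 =-633.81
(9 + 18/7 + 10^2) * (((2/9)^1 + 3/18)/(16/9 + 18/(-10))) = -3905/2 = -1952.50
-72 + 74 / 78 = -2771 / 39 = -71.05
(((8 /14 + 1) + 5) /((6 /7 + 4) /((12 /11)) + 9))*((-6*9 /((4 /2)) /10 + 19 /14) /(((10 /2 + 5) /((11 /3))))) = -23782 /98875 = -0.24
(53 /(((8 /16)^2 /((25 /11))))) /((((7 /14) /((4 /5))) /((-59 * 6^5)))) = -3890488320 /11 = -353680756.36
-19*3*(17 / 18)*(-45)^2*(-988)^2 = -106411897800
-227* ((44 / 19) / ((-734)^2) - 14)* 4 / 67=32531154804 / 171459097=189.73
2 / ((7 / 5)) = 10 / 7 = 1.43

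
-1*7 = -7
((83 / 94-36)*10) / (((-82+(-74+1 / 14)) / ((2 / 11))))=462140 / 1128611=0.41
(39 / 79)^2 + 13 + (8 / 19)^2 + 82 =214983600 / 2253001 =95.42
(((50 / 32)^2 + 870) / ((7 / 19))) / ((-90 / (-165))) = 46679105 / 10752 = 4341.43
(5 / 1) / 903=5 / 903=0.01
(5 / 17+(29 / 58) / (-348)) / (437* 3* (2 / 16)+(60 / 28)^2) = 169687 / 97671681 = 0.00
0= 0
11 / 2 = 5.50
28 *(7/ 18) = 98/ 9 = 10.89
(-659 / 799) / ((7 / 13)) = -8567 / 5593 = -1.53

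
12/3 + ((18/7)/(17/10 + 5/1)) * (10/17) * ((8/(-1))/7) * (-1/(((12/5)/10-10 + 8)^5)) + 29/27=19643284683437/3882996299952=5.06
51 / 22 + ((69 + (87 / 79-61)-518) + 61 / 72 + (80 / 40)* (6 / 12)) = -504.73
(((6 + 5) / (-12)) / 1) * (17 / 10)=-187 / 120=-1.56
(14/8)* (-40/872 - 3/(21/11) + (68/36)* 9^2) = 115505/436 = 264.92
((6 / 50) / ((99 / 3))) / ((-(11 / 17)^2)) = -0.01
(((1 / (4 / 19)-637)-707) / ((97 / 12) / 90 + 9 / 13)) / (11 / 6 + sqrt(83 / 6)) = 95461740 / 318449-8678340 * sqrt(498) / 318449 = -308.38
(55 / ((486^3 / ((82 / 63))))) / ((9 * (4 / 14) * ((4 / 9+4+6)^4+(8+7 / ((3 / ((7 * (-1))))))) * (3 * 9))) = 2255 / 2985346387329192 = 0.00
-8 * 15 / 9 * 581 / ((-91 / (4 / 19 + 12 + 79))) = 5753560 / 741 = 7764.59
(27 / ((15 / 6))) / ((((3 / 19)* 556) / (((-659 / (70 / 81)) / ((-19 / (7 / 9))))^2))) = 316590849 / 2641000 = 119.88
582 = 582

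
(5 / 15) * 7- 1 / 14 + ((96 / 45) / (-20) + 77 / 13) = 110269 / 13650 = 8.08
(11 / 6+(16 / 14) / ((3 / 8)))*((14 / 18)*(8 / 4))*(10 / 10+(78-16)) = 1435 / 3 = 478.33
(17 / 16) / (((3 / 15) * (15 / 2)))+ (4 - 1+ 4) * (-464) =-77935 / 24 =-3247.29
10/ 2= 5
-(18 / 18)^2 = -1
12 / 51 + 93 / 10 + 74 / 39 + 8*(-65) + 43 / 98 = -82537852 / 162435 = -508.13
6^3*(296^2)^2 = 1658137706496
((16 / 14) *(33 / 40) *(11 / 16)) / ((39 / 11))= 1331 / 7280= 0.18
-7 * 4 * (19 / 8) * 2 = -133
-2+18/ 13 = -8/ 13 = -0.62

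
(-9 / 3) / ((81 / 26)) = -26 / 27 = -0.96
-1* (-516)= 516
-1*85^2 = -7225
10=10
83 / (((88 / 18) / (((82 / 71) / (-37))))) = -0.53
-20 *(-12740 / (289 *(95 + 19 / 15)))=9.16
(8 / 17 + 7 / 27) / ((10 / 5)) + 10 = 9515 / 918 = 10.36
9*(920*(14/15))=7728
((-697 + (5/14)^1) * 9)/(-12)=29259/56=522.48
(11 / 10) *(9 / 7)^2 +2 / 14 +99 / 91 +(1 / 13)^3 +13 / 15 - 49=-145602001 / 3229590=-45.08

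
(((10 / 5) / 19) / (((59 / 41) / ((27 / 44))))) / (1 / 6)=3321 / 12331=0.27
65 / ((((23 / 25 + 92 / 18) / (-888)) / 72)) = -935064000 / 1357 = -689067.06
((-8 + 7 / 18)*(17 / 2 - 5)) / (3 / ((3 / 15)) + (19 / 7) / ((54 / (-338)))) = 20139 / 1504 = 13.39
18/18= 1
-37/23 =-1.61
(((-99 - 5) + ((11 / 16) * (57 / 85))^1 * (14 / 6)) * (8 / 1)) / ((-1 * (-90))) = -15553 / 1700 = -9.15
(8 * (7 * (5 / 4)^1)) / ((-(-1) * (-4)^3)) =-35 / 32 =-1.09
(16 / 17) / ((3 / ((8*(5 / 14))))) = 320 / 357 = 0.90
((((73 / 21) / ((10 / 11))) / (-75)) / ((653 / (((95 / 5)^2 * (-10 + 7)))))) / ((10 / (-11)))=-3188713 / 34282500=-0.09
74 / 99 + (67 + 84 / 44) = 69.66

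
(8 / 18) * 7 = 28 / 9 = 3.11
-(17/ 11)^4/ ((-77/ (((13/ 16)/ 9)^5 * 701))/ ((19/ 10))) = 413032347775307/ 698029739794759680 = 0.00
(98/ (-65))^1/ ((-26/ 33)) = 1617/ 845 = 1.91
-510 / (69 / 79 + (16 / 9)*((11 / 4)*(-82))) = 1.27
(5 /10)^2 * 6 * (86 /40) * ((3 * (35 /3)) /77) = 129 /88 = 1.47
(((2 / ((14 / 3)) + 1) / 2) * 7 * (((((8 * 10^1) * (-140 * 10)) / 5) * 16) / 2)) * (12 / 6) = -1792000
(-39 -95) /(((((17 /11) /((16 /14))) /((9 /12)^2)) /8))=-53064 /119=-445.92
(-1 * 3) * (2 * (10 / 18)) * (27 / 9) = -10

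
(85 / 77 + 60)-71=-762 / 77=-9.90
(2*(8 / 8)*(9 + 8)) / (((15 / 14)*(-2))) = -238 / 15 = -15.87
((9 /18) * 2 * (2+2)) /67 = 4 /67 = 0.06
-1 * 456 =-456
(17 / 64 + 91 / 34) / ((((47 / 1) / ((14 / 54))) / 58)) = 216601 / 230112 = 0.94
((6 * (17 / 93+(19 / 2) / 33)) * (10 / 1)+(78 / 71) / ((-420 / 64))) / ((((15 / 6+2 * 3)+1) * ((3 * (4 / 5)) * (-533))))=-11894347 / 5148880737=-0.00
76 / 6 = 38 / 3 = 12.67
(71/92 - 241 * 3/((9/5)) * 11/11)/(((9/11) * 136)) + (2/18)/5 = -6048049/1689120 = -3.58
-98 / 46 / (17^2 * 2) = -49 / 13294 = -0.00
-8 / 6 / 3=-4 / 9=-0.44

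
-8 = -8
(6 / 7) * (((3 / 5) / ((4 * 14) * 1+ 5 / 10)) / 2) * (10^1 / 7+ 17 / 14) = 333 / 27685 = 0.01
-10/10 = -1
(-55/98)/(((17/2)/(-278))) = 15290/833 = 18.36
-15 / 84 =-5 / 28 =-0.18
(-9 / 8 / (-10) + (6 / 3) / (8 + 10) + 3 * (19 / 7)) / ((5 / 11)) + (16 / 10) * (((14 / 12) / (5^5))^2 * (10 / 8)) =20131814541 / 1093750000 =18.41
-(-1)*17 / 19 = 17 / 19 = 0.89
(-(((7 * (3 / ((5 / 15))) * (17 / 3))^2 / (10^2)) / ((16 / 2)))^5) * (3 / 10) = -100879614936805546599336747 / 3276800000000000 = -30786015300.54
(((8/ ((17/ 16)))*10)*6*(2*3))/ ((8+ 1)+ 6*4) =15360/ 187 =82.14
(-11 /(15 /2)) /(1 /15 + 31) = -11 /233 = -0.05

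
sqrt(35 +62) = sqrt(97) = 9.85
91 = 91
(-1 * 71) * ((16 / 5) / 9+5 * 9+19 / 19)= -148106 / 45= -3291.24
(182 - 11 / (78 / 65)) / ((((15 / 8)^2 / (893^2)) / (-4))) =-105850190464 / 675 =-156815096.98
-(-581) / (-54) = -581 / 54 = -10.76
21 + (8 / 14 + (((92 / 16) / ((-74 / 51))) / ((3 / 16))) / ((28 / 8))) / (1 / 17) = -18633 / 259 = -71.94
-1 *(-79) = 79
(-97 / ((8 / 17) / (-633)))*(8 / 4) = 1043817 / 4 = 260954.25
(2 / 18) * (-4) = -4 / 9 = -0.44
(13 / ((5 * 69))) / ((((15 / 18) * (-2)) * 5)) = -13 / 2875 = -0.00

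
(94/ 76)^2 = 2209/ 1444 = 1.53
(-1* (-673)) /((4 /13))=8749 /4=2187.25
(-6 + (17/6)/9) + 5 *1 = -37/54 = -0.69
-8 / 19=-0.42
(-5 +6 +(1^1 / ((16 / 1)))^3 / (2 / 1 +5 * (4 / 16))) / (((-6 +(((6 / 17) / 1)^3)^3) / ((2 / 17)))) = -0.02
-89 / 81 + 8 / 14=-299 / 567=-0.53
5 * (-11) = -55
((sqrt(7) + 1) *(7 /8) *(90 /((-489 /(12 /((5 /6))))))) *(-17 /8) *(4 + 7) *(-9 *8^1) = -14229.03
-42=-42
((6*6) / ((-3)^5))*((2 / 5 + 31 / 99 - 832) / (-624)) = -411487 / 2084940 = -0.20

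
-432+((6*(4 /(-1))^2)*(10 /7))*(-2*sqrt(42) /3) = -640*sqrt(42) /7 - 432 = -1024.52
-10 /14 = -0.71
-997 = -997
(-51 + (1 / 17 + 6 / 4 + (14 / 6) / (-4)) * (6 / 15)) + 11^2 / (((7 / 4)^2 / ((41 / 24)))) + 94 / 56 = 18.57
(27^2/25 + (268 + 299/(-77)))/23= 24546/1925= 12.75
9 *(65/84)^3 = 274625/65856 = 4.17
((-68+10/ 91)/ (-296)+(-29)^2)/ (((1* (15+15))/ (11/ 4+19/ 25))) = 101967093/ 1036000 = 98.42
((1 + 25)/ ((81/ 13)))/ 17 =338/ 1377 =0.25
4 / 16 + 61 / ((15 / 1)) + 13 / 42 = 1943 / 420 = 4.63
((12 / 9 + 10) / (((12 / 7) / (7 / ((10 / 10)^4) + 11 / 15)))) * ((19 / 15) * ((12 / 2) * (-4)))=-1049104 / 675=-1554.23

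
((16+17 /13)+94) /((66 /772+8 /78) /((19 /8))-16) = -837813 /119836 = -6.99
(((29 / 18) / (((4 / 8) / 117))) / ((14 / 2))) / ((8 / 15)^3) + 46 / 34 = 21712807 / 60928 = 356.37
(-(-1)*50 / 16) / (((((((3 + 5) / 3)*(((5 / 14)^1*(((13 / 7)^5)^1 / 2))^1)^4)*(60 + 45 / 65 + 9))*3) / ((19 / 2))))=3640043396230761873619 / 16556247288501927203417025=0.00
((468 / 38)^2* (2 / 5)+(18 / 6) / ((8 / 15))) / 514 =957321 / 7422160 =0.13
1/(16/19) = 19/16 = 1.19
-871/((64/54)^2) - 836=-1491023/1024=-1456.08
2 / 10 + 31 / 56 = 211 / 280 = 0.75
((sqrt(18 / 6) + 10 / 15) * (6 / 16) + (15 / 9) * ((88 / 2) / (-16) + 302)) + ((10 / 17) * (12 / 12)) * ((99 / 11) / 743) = 3 * sqrt(3) / 8 + 6302959 / 12631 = 499.66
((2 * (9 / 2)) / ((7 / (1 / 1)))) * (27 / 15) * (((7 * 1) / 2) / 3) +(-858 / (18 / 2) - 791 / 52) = -84119 / 780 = -107.84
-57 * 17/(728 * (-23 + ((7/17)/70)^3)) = 198362375/3427636303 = 0.06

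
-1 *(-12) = 12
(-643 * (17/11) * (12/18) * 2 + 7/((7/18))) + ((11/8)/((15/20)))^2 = -516229/396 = -1303.61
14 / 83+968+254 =101440 / 83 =1222.17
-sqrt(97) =-9.85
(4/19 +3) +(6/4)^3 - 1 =849/152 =5.59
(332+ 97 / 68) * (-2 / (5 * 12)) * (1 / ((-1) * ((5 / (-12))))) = -22673 / 850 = -26.67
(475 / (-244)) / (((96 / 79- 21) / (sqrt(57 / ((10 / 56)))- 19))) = -712975 / 381372 + 7505 * sqrt(1995) / 190686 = -0.11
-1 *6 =-6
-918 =-918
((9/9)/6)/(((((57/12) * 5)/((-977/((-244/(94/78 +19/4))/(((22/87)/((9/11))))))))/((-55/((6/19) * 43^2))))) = -0.00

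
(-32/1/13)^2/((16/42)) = 2688/169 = 15.91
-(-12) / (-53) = -0.23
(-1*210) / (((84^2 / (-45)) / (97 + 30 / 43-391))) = -236475 / 602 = -392.82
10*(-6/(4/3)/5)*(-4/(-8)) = -9/2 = -4.50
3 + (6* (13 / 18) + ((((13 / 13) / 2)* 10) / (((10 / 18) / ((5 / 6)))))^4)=152227 / 48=3171.40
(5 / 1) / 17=5 / 17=0.29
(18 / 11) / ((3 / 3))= 18 / 11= 1.64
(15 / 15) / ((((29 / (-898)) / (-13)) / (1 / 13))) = 898 / 29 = 30.97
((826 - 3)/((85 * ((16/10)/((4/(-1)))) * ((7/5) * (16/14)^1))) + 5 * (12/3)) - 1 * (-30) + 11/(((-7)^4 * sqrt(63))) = 11 * sqrt(7)/50421 + 9485/272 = 34.87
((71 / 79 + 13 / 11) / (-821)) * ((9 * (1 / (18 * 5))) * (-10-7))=15368 / 3567245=0.00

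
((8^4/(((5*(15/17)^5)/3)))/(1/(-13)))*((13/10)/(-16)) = 30714346624/6328125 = 4853.63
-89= -89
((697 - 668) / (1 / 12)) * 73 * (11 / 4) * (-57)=-3982077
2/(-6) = -1/3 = -0.33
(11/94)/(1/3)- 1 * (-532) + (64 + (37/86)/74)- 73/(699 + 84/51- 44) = 53806221443/90241692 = 596.25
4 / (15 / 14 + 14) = 56 / 211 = 0.27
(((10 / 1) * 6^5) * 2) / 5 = 31104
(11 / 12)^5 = 161051 / 248832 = 0.65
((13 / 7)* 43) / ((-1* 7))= -559 / 49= -11.41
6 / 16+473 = 3787 / 8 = 473.38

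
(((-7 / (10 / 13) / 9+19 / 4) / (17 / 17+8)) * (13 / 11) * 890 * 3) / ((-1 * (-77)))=778661 / 45738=17.02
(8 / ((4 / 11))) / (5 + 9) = 11 / 7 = 1.57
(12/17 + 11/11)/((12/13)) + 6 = 1601/204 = 7.85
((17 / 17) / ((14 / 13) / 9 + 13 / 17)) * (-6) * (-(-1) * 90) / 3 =-358020 / 1759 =-203.54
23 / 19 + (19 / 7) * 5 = 1966 / 133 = 14.78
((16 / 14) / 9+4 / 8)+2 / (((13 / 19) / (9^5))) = 282727639 / 1638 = 172605.40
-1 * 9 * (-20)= 180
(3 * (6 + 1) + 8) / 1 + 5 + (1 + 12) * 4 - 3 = 83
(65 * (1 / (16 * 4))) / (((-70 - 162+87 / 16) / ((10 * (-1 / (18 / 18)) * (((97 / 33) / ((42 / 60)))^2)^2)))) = 1150880653000 / 82574493309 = 13.94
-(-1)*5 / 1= 5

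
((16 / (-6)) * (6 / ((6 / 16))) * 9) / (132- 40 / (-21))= -2016 / 703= -2.87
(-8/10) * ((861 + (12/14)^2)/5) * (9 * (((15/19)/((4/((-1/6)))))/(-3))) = -25335/1862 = -13.61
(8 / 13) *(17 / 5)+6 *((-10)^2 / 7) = 39952 / 455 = 87.81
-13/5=-2.60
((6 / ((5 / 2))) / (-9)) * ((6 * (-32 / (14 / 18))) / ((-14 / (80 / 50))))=-9216 / 1225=-7.52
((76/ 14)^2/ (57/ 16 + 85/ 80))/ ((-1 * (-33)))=11552/ 59829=0.19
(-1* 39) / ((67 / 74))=-2886 / 67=-43.07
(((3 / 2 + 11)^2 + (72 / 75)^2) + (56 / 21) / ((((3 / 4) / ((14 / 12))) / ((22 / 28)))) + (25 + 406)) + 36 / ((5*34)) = 678909911 / 1147500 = 591.64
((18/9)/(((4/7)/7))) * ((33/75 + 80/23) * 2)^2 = 497448882/330625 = 1504.57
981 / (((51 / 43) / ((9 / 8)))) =126549 / 136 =930.51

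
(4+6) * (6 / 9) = 20 / 3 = 6.67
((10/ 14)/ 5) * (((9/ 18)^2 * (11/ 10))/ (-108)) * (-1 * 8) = 0.00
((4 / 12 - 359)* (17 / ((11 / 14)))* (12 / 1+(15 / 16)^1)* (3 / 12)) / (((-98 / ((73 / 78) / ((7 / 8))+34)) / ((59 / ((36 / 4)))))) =29706020507 / 504504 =58881.64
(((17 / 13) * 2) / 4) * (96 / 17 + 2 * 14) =22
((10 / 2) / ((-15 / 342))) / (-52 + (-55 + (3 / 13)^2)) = 1.07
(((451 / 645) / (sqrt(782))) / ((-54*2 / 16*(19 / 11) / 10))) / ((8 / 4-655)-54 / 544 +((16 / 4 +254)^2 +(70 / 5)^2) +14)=-317504*sqrt(782) / 27374271896835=-0.00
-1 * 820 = -820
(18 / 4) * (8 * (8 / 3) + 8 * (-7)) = -156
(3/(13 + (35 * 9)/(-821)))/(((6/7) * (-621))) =-5747/12864636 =-0.00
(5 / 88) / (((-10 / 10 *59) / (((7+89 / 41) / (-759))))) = 235 / 20196231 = 0.00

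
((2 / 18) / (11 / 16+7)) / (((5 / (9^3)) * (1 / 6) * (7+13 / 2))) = 192 / 205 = 0.94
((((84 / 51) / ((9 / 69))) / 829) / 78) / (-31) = -322 / 51115311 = -0.00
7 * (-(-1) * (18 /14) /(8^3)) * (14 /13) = 0.02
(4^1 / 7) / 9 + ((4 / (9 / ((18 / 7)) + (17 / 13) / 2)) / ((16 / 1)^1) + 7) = 10771 / 1512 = 7.12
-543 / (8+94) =-181 / 34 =-5.32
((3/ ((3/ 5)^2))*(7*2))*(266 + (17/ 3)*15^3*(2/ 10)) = 1431850/ 3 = 477283.33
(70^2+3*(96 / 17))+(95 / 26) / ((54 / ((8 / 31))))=909524258 / 184977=4916.96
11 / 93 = 0.12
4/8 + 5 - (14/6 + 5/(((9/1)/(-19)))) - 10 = 67/18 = 3.72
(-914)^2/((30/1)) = 27846.53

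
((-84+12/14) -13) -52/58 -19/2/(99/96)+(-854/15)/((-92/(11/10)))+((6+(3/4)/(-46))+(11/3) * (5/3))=-8641500869/92446200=-93.48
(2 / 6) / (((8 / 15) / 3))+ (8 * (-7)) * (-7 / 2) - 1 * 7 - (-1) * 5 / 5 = 1535 / 8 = 191.88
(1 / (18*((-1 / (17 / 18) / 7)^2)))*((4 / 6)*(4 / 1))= 14161 / 2187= 6.48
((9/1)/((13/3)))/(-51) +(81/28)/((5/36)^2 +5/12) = 5764329/874055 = 6.59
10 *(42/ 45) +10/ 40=115/ 12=9.58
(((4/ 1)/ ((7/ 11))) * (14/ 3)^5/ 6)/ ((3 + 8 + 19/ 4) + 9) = 614656/ 6561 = 93.68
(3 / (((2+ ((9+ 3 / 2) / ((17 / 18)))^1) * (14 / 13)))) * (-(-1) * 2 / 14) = 663 / 21854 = 0.03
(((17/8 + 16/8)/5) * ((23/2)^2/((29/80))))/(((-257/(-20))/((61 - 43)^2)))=56560680/7453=7588.98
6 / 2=3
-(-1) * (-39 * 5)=-195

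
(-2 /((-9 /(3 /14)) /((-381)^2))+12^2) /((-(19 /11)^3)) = -65744745 /48013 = -1369.31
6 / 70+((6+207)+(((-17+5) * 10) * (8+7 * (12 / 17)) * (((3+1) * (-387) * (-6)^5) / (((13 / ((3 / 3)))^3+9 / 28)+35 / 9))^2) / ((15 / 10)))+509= -226723319456616674751919 / 7323203761195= -30959580922.49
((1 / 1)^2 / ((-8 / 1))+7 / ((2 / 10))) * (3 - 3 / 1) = 0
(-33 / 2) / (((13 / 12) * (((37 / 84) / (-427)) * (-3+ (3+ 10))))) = 3550932 / 2405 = 1476.48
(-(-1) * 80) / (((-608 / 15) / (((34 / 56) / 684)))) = -425 / 242592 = -0.00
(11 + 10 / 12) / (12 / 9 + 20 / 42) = 497 / 76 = 6.54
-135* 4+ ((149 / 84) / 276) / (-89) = -1114223189 / 2063376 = -540.00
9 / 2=4.50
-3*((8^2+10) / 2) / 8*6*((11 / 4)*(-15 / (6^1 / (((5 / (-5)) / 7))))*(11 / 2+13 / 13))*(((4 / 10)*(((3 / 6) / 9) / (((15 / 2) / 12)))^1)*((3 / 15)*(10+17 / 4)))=-301587 / 5600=-53.85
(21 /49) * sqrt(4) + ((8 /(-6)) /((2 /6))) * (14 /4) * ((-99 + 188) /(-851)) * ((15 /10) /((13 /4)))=118710 /77441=1.53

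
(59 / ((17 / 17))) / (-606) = -59 / 606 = -0.10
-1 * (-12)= 12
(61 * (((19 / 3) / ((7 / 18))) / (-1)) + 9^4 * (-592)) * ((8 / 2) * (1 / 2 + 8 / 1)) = -924655092 / 7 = -132093584.57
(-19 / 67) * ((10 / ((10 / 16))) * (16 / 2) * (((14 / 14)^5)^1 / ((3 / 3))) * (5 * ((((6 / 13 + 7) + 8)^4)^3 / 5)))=-157848862625514630574787258496 / 23298085122481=-6775186106312302.54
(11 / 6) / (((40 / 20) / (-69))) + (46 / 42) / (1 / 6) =-56.68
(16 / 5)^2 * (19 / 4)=1216 / 25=48.64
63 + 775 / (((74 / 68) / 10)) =265831 / 37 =7184.62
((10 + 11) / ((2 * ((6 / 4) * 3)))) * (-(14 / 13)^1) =-98 / 39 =-2.51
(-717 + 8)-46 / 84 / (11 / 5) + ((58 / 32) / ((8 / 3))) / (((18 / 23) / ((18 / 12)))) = -83730211 / 118272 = -707.95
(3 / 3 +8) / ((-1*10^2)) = -9 / 100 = -0.09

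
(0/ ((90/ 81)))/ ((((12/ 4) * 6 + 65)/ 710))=0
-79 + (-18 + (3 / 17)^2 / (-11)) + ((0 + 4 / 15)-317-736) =-54825169 / 47685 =-1149.74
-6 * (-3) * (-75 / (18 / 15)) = -1125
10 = 10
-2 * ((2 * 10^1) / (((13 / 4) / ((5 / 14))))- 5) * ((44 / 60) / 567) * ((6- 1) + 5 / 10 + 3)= 3179 / 51597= 0.06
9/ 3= 3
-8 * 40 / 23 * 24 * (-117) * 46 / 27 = 66560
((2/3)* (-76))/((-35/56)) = 1216/15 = 81.07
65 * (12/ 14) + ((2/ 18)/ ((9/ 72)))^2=32038/ 567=56.50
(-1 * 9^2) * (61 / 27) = -183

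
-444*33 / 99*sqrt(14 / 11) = -148*sqrt(154) / 11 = -166.97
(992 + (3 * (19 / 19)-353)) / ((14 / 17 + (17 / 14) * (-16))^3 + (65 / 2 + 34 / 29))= -20916193508 / 208719437475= -0.10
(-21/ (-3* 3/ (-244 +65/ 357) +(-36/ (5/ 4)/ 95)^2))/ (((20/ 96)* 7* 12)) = -7855630750/ 843285591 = -9.32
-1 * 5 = -5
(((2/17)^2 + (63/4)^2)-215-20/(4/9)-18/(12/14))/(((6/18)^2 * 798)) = -456717/1229984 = -0.37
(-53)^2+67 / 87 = 244450 / 87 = 2809.77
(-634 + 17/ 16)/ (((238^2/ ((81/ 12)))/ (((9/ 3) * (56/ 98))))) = -820287/ 6344128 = -0.13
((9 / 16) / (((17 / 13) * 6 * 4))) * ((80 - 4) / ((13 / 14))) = 399 / 272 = 1.47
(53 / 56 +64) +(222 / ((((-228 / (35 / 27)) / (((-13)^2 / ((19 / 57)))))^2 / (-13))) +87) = -14631943946 / 614061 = -23828.16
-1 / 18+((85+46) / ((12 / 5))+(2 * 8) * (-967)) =-555029 / 36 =-15417.47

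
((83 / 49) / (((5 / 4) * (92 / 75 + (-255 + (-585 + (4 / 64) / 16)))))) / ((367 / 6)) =-0.00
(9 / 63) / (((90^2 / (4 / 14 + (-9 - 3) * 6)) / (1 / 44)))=-251 / 8731800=-0.00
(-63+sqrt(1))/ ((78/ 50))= -1550/ 39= -39.74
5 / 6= 0.83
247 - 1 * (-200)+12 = 459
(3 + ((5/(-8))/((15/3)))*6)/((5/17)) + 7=293/20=14.65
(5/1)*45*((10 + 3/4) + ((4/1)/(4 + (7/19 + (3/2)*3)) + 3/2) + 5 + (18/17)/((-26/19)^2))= 15917057775/3872804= 4109.96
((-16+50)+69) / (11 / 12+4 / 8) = 1236 / 17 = 72.71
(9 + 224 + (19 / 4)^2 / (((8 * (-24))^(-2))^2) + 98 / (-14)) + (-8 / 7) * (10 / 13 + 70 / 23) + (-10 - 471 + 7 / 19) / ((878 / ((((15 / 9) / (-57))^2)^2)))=152560700299884072678665452 / 4975658168914251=30661411037.64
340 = 340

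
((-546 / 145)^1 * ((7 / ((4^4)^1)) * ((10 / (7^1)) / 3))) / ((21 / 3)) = -13 / 1856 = -0.01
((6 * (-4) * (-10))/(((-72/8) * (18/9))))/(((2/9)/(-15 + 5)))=600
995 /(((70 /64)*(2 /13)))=41392 /7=5913.14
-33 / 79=-0.42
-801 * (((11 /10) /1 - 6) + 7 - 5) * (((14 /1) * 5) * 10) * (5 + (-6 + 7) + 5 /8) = 43089795 /4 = 10772448.75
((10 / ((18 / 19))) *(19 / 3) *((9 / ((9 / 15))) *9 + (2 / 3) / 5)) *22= 16098434 / 81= 198746.10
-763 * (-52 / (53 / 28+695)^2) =2392768 / 29289013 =0.08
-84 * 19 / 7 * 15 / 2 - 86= -1796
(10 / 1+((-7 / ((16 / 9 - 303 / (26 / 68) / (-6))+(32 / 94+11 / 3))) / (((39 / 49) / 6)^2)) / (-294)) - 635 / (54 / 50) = -76894875314 / 133046901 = -577.95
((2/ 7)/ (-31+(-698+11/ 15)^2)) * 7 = 225/ 54691853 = 0.00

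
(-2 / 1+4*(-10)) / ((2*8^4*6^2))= -7 / 49152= -0.00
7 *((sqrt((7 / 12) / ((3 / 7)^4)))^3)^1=5764801 *sqrt(21) / 52488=503.31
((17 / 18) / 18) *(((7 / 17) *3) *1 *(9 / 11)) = 7 / 132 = 0.05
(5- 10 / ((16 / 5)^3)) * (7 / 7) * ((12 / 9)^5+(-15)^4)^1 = 39430791295 / 165888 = 237695.26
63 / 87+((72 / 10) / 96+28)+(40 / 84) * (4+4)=794347 / 24360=32.61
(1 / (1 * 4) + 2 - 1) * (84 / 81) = 35 / 27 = 1.30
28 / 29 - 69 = -1973 / 29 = -68.03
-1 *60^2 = -3600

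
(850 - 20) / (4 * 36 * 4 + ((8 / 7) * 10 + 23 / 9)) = 52290 / 37169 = 1.41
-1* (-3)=3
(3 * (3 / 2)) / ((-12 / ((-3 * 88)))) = 99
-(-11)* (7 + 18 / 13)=1199 / 13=92.23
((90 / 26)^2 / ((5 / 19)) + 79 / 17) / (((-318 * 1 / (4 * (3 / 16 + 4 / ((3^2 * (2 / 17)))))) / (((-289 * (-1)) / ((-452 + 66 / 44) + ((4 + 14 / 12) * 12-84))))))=699709681 / 457075710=1.53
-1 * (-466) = 466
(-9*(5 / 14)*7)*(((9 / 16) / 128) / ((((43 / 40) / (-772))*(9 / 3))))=130275 / 5504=23.67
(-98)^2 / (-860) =-2401 / 215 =-11.17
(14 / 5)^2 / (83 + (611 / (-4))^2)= 3136 / 9366225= 0.00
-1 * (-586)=586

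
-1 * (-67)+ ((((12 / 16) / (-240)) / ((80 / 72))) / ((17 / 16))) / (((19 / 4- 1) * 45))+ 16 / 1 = 5291249 / 63750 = 83.00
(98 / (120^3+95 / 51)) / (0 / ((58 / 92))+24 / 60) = 0.00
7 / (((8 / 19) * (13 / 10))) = 665 / 52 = 12.79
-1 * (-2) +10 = 12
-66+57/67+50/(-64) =-141355/2144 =-65.93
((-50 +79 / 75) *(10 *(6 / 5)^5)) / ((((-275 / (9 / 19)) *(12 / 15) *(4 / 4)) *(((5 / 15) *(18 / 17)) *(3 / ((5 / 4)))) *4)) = 5054967 / 6531250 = 0.77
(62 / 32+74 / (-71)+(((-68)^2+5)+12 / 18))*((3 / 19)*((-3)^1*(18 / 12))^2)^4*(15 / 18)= 30569326514934975 / 75798863872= 403295.31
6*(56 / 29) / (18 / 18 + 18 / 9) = 112 / 29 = 3.86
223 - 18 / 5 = 1097 / 5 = 219.40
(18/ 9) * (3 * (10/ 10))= 6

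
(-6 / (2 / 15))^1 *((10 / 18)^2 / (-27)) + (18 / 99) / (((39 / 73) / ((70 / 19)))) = 1.77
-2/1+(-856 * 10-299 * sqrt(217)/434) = -8562-299 * sqrt(217)/434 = -8572.15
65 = 65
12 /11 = 1.09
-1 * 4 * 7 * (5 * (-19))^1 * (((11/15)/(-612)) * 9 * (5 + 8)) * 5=-95095/51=-1864.61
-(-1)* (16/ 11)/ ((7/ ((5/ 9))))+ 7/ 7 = 773/ 693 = 1.12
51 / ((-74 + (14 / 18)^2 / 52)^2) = 904788144 / 97118866321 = 0.01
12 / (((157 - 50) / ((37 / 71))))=444 / 7597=0.06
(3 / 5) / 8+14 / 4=143 / 40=3.58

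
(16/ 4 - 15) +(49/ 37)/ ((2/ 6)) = -260/ 37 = -7.03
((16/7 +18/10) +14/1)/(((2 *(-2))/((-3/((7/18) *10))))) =17091/4900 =3.49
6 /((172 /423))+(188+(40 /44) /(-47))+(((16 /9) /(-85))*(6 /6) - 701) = -16948363037 /34013430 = -498.28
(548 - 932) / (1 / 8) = -3072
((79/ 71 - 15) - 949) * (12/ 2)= -410190/ 71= -5777.32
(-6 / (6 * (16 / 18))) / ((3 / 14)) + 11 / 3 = -19 / 12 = -1.58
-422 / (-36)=211 / 18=11.72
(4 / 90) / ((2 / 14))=14 / 45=0.31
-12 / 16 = -3 / 4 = -0.75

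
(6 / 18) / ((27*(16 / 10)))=5 / 648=0.01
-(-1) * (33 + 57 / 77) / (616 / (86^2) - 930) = -2401851 / 66197516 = -0.04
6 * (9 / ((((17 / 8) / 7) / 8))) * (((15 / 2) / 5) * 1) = 36288 / 17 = 2134.59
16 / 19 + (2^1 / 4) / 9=307 / 342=0.90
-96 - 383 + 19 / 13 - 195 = -8743 / 13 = -672.54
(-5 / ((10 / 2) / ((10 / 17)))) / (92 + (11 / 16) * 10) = -80 / 13447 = -0.01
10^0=1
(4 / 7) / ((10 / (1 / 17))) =2 / 595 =0.00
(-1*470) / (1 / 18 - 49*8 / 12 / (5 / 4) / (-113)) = -4779900 / 2917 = -1638.64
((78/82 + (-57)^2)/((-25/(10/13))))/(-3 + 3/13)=22208/615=36.11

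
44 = 44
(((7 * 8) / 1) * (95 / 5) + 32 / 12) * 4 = 4266.67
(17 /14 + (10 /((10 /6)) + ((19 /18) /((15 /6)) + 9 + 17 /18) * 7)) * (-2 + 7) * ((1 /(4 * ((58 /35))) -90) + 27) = -17449291 /696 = -25070.82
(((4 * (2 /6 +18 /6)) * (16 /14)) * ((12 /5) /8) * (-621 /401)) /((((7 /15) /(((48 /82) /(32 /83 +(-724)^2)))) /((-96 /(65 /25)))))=3562652160 /5695517870861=0.00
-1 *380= -380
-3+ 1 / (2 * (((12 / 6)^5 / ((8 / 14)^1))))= -335 / 112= -2.99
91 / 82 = 1.11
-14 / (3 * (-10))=7 / 15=0.47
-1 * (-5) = 5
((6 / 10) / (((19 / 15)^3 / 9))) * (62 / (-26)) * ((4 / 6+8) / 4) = -188325 / 13718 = -13.73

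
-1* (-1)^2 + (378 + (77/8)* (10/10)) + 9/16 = 387.19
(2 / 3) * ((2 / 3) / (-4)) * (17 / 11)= -17 / 99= -0.17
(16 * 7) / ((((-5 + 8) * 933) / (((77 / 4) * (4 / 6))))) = 4312 / 8397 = 0.51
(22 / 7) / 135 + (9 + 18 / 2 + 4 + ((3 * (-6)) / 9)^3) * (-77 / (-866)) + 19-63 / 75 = 39748403 / 2045925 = 19.43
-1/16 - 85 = -1361/16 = -85.06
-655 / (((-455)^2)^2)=-131 / 8571870125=-0.00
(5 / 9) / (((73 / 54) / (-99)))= -2970 / 73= -40.68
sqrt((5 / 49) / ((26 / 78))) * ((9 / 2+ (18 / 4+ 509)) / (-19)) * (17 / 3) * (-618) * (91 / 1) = 23582468 * sqrt(15) / 19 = 4807079.25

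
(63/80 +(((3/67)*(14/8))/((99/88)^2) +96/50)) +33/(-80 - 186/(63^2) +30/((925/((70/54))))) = 1669799640113/708461564400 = 2.36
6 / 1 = 6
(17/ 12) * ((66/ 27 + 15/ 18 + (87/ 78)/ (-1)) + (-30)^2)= 1794401/ 1404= 1278.06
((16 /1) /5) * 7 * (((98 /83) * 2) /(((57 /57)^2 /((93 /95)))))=2041536 /39425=51.78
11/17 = 0.65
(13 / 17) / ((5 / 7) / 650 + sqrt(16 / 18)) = 0.81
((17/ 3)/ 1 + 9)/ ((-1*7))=-44/ 21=-2.10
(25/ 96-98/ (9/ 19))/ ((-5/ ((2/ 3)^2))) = 59509/ 3240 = 18.37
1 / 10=0.10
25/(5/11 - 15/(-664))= 36520/697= 52.40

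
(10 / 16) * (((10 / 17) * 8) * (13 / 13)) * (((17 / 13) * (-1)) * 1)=-3.85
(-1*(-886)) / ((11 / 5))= 4430 / 11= 402.73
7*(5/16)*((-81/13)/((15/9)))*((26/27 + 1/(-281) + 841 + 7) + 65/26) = -813962835/116896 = -6963.14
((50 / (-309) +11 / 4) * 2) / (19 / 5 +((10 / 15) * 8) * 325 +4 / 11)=175945 / 59057522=0.00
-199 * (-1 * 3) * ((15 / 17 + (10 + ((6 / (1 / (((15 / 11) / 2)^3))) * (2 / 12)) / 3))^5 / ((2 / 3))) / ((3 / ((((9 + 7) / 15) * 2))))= 1238974723585901985268817131999375 / 12146882670759931866945536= 101999398.30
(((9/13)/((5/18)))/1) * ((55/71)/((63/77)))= 2178/923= 2.36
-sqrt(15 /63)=-sqrt(105) /21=-0.49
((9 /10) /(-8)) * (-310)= 279 /8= 34.88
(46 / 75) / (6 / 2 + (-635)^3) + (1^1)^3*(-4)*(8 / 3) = -102419148823 / 9601795200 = -10.67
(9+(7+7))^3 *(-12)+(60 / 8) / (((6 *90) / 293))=-10511995 / 72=-145999.93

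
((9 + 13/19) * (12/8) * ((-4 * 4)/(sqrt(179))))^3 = -86116663296 * sqrt(179)/219769219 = -5242.60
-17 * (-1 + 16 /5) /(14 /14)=-187 /5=-37.40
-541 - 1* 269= -810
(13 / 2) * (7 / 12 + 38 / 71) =12389 / 1704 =7.27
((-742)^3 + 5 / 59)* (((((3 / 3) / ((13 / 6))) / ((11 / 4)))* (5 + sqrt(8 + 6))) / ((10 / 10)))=-262937354040 / 767 - 52587470808* sqrt(14) / 767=-599350264.20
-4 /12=-1 /3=-0.33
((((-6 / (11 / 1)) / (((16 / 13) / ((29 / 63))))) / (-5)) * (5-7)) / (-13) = 29 / 4620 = 0.01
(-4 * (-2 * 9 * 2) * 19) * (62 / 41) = 169632 / 41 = 4137.37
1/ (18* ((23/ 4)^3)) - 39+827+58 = 846.00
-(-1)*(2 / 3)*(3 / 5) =2 / 5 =0.40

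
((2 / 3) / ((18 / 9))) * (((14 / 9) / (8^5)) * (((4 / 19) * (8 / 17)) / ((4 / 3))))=7 / 5953536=0.00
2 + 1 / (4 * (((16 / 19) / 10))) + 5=319 / 32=9.97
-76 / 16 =-19 / 4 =-4.75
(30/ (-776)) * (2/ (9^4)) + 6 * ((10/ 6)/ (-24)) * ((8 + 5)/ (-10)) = 919249/ 1697112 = 0.54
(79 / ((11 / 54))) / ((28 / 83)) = 177039 / 154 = 1149.60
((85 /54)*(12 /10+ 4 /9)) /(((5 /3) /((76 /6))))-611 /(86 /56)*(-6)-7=125379391 /52245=2399.84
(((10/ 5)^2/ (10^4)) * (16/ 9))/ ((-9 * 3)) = -4/ 151875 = -0.00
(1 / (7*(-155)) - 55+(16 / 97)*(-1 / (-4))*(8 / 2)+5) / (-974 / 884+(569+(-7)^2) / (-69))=53320537842 / 10761616985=4.95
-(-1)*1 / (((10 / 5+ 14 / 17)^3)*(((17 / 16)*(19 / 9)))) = 0.02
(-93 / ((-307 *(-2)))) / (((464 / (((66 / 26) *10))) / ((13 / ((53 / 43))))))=-659835 / 7549744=-0.09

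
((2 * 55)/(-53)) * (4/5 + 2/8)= -231/106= -2.18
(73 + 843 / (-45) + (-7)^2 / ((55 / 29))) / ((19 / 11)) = 13217 / 285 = 46.38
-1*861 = -861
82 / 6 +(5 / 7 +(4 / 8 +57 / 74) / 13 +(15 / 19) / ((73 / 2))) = 203150393 / 14010087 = 14.50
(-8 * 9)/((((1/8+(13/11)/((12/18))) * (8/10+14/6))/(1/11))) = -8640/7849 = -1.10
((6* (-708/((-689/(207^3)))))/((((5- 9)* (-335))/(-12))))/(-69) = 7097.47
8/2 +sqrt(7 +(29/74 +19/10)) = 3*sqrt(35335)/185 +4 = 7.05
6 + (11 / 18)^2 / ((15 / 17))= 31217 / 4860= 6.42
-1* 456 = -456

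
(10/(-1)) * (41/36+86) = -15685/18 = -871.39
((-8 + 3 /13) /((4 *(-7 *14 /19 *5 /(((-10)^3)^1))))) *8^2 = -3070400 /637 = -4820.09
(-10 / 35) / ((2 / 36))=-5.14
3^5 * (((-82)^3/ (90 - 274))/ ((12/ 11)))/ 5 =61408611/ 460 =133496.98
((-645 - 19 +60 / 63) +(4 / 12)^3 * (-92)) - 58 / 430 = -27086881 / 40635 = -666.59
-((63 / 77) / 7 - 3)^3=10941048 / 456533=23.97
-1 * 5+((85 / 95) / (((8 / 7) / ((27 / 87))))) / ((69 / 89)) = -475147 / 101384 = -4.69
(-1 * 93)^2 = 8649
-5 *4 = -20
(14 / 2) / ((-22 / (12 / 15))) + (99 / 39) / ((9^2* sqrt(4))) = -0.24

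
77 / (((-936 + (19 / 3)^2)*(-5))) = 0.02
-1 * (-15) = 15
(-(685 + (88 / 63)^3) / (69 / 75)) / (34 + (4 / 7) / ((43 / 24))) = -36972188405 / 1697390478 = -21.78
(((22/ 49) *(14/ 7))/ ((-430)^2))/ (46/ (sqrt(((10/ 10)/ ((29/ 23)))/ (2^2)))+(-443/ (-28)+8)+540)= 694628/ 77937090232575 - 704 *sqrt(667)/ 11133870033225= 0.00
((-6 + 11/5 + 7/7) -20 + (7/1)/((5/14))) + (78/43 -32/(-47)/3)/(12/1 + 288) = -2904053/909450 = -3.19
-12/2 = -6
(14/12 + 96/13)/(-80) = -0.11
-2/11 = -0.18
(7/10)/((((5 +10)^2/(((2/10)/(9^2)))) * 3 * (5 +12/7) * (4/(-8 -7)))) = -49/34263000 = -0.00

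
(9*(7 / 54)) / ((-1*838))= -7 / 5028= -0.00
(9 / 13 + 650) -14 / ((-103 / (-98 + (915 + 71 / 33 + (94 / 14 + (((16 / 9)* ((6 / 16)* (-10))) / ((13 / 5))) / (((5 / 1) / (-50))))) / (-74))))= 1039200092 / 1634919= 635.63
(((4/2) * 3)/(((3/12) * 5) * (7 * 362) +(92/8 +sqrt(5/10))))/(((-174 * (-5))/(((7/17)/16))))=1309/23446013960- 7 * sqrt(2)/797164474640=0.00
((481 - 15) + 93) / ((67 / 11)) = 6149 / 67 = 91.78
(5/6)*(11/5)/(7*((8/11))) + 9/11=4355/3696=1.18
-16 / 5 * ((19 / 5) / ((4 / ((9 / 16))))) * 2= -171 / 50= -3.42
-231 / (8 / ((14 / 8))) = -1617 / 32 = -50.53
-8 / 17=-0.47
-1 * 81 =-81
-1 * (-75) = 75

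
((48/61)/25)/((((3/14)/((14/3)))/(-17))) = -11.65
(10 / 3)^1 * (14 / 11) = 140 / 33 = 4.24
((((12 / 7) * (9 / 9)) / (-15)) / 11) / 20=-1 / 1925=-0.00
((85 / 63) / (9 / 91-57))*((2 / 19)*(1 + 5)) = -0.01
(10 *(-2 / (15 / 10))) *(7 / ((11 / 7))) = -1960 / 33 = -59.39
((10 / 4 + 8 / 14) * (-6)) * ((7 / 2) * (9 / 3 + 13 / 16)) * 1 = -7869 / 32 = -245.91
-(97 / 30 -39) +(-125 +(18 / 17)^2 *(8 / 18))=-769333 / 8670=-88.74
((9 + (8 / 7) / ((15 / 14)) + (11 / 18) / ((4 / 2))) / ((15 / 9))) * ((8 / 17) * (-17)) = -3734 / 75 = -49.79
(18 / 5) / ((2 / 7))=63 / 5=12.60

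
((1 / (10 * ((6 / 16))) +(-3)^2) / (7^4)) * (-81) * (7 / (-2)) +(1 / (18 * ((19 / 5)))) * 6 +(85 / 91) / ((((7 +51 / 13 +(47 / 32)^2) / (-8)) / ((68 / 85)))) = 705047537 / 972662250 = 0.72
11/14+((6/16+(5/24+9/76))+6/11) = 17845/8778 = 2.03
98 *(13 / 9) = 1274 / 9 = 141.56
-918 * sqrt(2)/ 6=-153 * sqrt(2)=-216.37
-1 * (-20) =20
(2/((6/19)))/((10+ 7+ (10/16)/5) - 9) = 152/195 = 0.78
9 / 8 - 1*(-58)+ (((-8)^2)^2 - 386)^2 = 110113273 / 8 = 13764159.12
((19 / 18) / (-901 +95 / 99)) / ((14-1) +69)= -209 / 14613056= -0.00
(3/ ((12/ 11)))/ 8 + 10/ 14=237/ 224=1.06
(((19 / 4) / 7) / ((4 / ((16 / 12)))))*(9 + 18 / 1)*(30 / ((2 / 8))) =5130 / 7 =732.86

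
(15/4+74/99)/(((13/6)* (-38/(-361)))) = 2603/132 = 19.72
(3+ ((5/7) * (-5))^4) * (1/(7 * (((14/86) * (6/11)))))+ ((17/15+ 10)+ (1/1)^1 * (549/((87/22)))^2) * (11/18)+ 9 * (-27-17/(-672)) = 5047388680572523/427432934880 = 11808.61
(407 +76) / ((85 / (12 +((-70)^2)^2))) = 11596835796 / 85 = 136433362.31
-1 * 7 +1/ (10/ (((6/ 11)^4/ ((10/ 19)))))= -2556019/ 366025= -6.98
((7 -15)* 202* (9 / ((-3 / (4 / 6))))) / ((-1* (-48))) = 202 / 3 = 67.33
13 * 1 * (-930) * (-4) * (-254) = -12283440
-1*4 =-4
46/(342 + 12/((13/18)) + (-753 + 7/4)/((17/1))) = 40664/277951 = 0.15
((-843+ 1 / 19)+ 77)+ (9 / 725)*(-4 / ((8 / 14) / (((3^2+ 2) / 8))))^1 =-84420567 / 110200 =-766.07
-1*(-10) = 10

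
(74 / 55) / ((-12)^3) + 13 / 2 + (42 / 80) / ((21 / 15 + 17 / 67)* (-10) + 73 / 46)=943577945 / 145971936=6.46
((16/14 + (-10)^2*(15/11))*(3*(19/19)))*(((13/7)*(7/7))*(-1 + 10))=3716388/539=6894.97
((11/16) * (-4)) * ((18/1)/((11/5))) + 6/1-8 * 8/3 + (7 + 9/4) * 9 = 545/12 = 45.42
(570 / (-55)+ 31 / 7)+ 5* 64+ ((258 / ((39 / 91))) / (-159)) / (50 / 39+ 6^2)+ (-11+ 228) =1575308351 / 2966887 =530.96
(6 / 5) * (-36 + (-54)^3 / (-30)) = 156384 / 25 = 6255.36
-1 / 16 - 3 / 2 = -25 / 16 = -1.56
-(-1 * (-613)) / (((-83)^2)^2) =-613 / 47458321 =-0.00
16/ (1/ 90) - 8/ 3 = 4312/ 3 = 1437.33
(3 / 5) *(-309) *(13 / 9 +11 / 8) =-20909 / 40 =-522.72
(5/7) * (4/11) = 0.26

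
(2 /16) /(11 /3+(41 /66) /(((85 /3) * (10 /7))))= 14025 /413122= 0.03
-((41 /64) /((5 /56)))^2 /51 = -82369 /81600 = -1.01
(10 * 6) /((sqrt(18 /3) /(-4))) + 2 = 2-40 * sqrt(6) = -95.98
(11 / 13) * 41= 451 / 13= 34.69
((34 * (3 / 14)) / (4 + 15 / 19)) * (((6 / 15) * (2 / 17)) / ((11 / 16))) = 3648 / 35035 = 0.10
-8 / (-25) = 8 / 25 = 0.32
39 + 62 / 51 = 2051 / 51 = 40.22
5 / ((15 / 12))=4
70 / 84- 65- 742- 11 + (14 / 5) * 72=-18467 / 30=-615.57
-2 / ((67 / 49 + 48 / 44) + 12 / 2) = -1078 / 4559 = -0.24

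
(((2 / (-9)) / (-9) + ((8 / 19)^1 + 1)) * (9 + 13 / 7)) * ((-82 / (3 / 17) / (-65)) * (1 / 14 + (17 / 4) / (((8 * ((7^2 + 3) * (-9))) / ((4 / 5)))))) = 573246953 / 72442188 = 7.91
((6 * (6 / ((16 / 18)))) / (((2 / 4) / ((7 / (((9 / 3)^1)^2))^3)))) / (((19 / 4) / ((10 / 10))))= 1372 / 171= 8.02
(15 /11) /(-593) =-15 /6523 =-0.00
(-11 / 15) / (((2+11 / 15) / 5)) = -55 / 41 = -1.34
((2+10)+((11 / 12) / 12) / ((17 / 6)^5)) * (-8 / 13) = -136311024 / 18458141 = -7.38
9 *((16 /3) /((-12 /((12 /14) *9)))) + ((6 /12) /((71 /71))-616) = -9049 /14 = -646.36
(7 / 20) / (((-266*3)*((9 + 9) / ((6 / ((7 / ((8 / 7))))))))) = -1 / 41895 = -0.00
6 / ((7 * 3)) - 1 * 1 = -5 / 7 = -0.71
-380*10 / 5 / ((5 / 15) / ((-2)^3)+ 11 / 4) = -280.62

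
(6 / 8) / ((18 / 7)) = 7 / 24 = 0.29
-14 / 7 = -2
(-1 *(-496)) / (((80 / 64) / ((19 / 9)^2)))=716224 / 405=1768.45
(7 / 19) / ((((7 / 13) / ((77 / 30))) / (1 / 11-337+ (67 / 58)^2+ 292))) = -76.52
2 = 2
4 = 4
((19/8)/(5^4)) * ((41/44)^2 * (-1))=-31939/9680000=-0.00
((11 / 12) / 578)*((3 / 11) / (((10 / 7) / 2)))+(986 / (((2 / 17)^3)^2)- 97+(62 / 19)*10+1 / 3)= 980128630473301 / 2635680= 371869358.37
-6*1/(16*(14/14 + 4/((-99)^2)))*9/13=-264627/1019720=-0.26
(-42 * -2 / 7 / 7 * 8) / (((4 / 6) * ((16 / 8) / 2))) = 144 / 7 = 20.57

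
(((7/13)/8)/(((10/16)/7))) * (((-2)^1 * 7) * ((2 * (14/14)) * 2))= -2744/65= -42.22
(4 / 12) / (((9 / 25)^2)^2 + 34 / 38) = 7421875 / 20295852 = 0.37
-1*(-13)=13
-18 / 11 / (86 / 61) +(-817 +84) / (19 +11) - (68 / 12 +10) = -195163 / 4730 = -41.26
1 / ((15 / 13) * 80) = 13 / 1200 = 0.01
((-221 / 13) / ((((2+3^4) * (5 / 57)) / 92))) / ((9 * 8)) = -7429 / 2490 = -2.98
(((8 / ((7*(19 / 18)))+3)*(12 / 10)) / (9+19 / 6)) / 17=19548 / 825265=0.02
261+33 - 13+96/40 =1417/5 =283.40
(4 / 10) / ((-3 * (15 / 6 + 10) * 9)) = -4 / 3375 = -0.00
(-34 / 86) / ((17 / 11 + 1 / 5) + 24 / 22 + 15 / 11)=-85 / 903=-0.09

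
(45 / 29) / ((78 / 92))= 690 / 377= 1.83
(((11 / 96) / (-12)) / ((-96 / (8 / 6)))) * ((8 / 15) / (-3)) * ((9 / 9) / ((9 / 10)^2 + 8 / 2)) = -55 / 11220768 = -0.00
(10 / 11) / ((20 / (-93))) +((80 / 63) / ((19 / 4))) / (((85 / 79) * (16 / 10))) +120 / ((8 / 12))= 78759103 / 447678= 175.93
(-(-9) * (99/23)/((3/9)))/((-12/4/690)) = -26730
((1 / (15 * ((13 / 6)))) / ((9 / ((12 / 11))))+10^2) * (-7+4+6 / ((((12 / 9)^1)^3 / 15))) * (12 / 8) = 60008613 / 11440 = 5245.51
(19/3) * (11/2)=209/6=34.83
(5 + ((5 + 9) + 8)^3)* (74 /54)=131387 /9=14598.56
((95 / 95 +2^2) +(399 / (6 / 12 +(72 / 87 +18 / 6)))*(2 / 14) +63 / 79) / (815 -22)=376132 / 15724397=0.02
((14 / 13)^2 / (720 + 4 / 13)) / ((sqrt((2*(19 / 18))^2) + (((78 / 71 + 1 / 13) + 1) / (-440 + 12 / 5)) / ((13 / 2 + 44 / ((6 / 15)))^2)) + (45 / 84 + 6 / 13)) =0.00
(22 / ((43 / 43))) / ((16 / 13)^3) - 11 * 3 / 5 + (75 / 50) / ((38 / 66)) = 1518649 / 194560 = 7.81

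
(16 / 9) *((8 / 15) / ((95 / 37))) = 4736 / 12825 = 0.37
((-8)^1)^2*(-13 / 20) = -208 / 5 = -41.60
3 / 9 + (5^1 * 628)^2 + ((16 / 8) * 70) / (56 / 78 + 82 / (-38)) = 31560269447 / 3201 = 9859503.11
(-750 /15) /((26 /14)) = -350 /13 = -26.92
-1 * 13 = -13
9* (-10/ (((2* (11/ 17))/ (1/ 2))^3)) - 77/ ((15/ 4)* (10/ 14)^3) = -4914123623/ 79860000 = -61.53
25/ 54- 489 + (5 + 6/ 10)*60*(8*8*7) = 8102131/ 54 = 150039.46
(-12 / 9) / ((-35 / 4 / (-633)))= -3376 / 35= -96.46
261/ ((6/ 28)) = 1218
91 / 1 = 91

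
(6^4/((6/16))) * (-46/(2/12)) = -953856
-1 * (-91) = 91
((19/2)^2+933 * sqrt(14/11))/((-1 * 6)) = -311 * sqrt(154)/22 - 361/24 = -190.47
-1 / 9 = -0.11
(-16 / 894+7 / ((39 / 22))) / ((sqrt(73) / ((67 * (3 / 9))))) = 170046 * sqrt(73) / 141401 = 10.27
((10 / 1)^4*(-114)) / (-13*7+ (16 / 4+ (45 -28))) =114000 / 7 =16285.71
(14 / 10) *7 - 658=-3241 / 5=-648.20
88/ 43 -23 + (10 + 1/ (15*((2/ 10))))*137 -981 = 413.71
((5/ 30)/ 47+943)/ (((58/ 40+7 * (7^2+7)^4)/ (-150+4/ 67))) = -0.00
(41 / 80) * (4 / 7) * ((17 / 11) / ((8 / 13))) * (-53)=-480233 / 12320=-38.98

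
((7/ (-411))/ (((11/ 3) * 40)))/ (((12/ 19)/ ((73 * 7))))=-67963/ 723360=-0.09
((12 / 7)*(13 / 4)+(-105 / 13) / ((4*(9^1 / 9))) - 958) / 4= -347419 / 1456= -238.61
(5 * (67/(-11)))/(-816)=0.04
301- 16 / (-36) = 2713 / 9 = 301.44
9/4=2.25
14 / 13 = 1.08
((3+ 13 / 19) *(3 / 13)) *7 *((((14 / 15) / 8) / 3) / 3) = 343 / 4446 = 0.08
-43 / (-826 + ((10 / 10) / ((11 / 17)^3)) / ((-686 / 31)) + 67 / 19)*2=1491949844 / 14271376139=0.10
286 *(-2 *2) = -1144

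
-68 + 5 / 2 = -131 / 2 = -65.50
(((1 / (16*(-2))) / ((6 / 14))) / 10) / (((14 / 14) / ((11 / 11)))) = -7 / 960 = -0.01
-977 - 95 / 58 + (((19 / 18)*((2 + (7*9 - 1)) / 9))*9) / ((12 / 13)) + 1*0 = -1417939 / 1566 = -905.45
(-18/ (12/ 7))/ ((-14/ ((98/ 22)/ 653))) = 147/ 28732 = 0.01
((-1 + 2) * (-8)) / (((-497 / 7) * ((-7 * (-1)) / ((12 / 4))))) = 24 / 497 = 0.05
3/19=0.16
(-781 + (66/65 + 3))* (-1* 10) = 101008/13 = 7769.85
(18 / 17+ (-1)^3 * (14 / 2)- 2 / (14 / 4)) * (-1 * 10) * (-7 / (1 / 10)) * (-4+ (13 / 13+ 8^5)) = -2539287500 / 17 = -149369852.94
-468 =-468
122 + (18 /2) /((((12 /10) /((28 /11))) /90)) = 20242 /11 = 1840.18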